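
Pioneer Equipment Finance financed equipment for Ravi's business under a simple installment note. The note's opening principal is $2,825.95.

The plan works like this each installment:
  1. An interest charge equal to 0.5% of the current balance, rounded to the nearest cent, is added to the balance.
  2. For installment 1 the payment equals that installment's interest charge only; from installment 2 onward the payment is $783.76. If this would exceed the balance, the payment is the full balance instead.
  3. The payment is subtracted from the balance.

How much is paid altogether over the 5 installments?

Installment 1: $2,825.95 +$14.13 interest = $2,840.08; pay $14.13 → $2,825.95
Installment 2: $2,825.95 +$14.13 interest = $2,840.08; pay $783.76 → $2,056.32
Installment 3: $2,056.32 +$10.28 interest = $2,066.60; pay $783.76 → $1,282.84
Installment 4: $1,282.84 +$6.41 interest = $1,289.25; pay $783.76 → $505.49
Installment 5: $505.49 +$2.53 interest = $508.02; pay $508.02 → $0.00
Total paid: $2,873.43

$2,873.43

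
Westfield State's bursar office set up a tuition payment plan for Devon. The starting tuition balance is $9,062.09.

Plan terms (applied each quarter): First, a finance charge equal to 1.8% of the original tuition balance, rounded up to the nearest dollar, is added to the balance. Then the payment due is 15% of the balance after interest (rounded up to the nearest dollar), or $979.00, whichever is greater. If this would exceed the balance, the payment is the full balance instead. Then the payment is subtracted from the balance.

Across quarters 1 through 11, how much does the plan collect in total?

Quarter 1: opening $9,062.09; interest $164.00 → $9,226.09; payment $1,384.00; balance $7,842.09
Quarter 2: opening $7,842.09; interest $164.00 → $8,006.09; payment $1,201.00; balance $6,805.09
Quarter 3: opening $6,805.09; interest $164.00 → $6,969.09; payment $1,046.00; balance $5,923.09
Quarter 4: opening $5,923.09; interest $164.00 → $6,087.09; payment $979.00; balance $5,108.09
Quarter 5: opening $5,108.09; interest $164.00 → $5,272.09; payment $979.00; balance $4,293.09
Quarter 6: opening $4,293.09; interest $164.00 → $4,457.09; payment $979.00; balance $3,478.09
Quarter 7: opening $3,478.09; interest $164.00 → $3,642.09; payment $979.00; balance $2,663.09
Quarter 8: opening $2,663.09; interest $164.00 → $2,827.09; payment $979.00; balance $1,848.09
Quarter 9: opening $1,848.09; interest $164.00 → $2,012.09; payment $979.00; balance $1,033.09
Quarter 10: opening $1,033.09; interest $164.00 → $1,197.09; payment $979.00; balance $218.09
Quarter 11: opening $218.09; interest $164.00 → $382.09; payment $382.09; balance $0.00
Total paid: $10,866.09

$10,866.09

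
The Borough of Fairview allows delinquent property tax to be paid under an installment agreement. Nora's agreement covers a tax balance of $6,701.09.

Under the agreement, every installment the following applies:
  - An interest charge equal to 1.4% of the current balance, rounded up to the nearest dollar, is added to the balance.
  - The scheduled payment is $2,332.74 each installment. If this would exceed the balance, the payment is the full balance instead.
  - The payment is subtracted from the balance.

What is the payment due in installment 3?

$2,223.61

Installment 1: $6,701.09 +$94.00 interest = $6,795.09; pay $2,332.74 → $4,462.35
Installment 2: $4,462.35 +$63.00 interest = $4,525.35; pay $2,332.74 → $2,192.61
Installment 3: $2,192.61 +$31.00 interest = $2,223.61; pay $2,223.61 → $0.00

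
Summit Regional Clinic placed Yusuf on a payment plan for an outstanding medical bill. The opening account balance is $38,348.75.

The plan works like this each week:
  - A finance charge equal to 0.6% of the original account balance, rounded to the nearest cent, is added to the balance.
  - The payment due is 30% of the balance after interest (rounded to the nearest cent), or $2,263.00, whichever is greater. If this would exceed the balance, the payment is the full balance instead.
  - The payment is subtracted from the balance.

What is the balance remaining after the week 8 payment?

$793.19

Week 1: opening $38,348.75; interest $230.09 → $38,578.84; payment $11,573.65; balance $27,005.19
Week 2: opening $27,005.19; interest $230.09 → $27,235.28; payment $8,170.58; balance $19,064.70
Week 3: opening $19,064.70; interest $230.09 → $19,294.79; payment $5,788.44; balance $13,506.35
Week 4: opening $13,506.35; interest $230.09 → $13,736.44; payment $4,120.93; balance $9,615.51
Week 5: opening $9,615.51; interest $230.09 → $9,845.60; payment $2,953.68; balance $6,891.92
Week 6: opening $6,891.92; interest $230.09 → $7,122.01; payment $2,263.00; balance $4,859.01
Week 7: opening $4,859.01; interest $230.09 → $5,089.10; payment $2,263.00; balance $2,826.10
Week 8: opening $2,826.10; interest $230.09 → $3,056.19; payment $2,263.00; balance $793.19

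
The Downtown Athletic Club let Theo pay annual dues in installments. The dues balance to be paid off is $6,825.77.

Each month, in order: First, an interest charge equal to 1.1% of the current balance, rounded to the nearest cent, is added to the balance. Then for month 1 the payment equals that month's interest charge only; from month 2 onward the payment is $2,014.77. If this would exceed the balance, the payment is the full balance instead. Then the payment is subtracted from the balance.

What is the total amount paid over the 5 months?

# | Opening | Interest | Payment | End bal
1 | $6,825.77 | $75.08 | $75.08 | $6,825.77
2 | $6,825.77 | $75.08 | $2,014.77 | $4,886.08
3 | $4,886.08 | $53.75 | $2,014.77 | $2,925.06
4 | $2,925.06 | $32.18 | $2,014.77 | $942.47
5 | $942.47 | $10.37 | $952.84 | $0.00
Total paid: $7,072.23

$7,072.23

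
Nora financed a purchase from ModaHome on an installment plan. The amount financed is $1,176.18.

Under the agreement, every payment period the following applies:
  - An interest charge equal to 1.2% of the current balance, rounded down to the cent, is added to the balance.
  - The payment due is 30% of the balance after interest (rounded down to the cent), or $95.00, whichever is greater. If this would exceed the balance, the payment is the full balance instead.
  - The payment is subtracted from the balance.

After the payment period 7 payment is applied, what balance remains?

Payment period 1: opening $1,176.18; interest $14.11 → $1,190.29; payment $357.08; balance $833.21
Payment period 2: opening $833.21; interest $9.99 → $843.20; payment $252.96; balance $590.24
Payment period 3: opening $590.24; interest $7.08 → $597.32; payment $179.19; balance $418.13
Payment period 4: opening $418.13; interest $5.01 → $423.14; payment $126.94; balance $296.20
Payment period 5: opening $296.20; interest $3.55 → $299.75; payment $95.00; balance $204.75
Payment period 6: opening $204.75; interest $2.45 → $207.20; payment $95.00; balance $112.20
Payment period 7: opening $112.20; interest $1.34 → $113.54; payment $95.00; balance $18.54

$18.54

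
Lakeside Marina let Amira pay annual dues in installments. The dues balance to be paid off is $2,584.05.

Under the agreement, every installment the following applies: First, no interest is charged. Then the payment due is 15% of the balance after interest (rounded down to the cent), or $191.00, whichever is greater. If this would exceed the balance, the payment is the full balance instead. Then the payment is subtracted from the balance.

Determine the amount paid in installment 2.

Installment 1: $2,584.05 − $387.60 → $2,196.45
Installment 2: $2,196.45 − $329.46 → $1,866.99

$329.46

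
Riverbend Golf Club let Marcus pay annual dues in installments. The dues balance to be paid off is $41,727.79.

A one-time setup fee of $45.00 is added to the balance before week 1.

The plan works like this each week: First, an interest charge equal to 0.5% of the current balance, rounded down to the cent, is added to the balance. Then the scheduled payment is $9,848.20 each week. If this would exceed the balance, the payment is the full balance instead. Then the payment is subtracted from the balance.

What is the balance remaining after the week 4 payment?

Week 1: opening $41,772.79; interest $208.86 → $41,981.65; payment $9,848.20; balance $32,133.45
Week 2: opening $32,133.45; interest $160.66 → $32,294.11; payment $9,848.20; balance $22,445.91
Week 3: opening $22,445.91; interest $112.22 → $22,558.13; payment $9,848.20; balance $12,709.93
Week 4: opening $12,709.93; interest $63.54 → $12,773.47; payment $9,848.20; balance $2,925.27

$2,925.27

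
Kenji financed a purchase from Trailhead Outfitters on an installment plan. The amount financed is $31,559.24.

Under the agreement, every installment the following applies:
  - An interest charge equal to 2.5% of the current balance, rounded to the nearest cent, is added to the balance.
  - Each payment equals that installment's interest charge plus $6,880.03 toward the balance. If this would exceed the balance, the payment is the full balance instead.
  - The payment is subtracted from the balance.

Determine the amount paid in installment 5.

$4,140.10

Installment 1: opening $31,559.24; interest $788.98 → $32,348.22; payment $7,669.01; balance $24,679.21
Installment 2: opening $24,679.21; interest $616.98 → $25,296.19; payment $7,497.01; balance $17,799.18
Installment 3: opening $17,799.18; interest $444.98 → $18,244.16; payment $7,325.01; balance $10,919.15
Installment 4: opening $10,919.15; interest $272.98 → $11,192.13; payment $7,153.01; balance $4,039.12
Installment 5: opening $4,039.12; interest $100.98 → $4,140.10; payment $4,140.10; balance $0.00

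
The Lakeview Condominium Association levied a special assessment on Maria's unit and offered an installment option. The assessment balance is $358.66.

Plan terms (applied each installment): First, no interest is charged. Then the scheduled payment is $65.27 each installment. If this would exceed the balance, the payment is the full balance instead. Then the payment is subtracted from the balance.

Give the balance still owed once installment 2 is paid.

# | Opening | Payment | End bal
1 | $358.66 | $65.27 | $293.39
2 | $293.39 | $65.27 | $228.12

$228.12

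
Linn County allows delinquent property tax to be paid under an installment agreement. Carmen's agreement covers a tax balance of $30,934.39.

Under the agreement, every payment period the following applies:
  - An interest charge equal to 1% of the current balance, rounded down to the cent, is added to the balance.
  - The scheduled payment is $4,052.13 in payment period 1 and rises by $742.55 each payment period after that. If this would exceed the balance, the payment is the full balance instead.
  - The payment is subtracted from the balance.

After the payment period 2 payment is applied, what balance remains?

$22,668.83

# | Opening | Interest | Payment | End bal
1 | $30,934.39 | $309.34 | $4,052.13 | $27,191.60
2 | $27,191.60 | $271.91 | $4,794.68 | $22,668.83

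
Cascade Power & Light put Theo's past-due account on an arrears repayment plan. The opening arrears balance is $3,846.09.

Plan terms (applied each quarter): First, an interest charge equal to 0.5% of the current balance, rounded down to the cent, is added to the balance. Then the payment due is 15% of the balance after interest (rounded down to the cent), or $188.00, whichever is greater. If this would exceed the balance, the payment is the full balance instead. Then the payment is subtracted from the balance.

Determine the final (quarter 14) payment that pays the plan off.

# | Opening | Interest | Payment | End bal
1 | $3,846.09 | $19.23 | $579.79 | $3,285.53
2 | $3,285.53 | $16.42 | $495.29 | $2,806.66
3 | $2,806.66 | $14.03 | $423.10 | $2,397.59
4 | $2,397.59 | $11.98 | $361.43 | $2,048.14
5 | $2,048.14 | $10.24 | $308.75 | $1,749.63
6 | $1,749.63 | $8.74 | $263.75 | $1,494.62
7 | $1,494.62 | $7.47 | $225.31 | $1,276.78
8 | $1,276.78 | $6.38 | $192.47 | $1,090.69
9 | $1,090.69 | $5.45 | $188.00 | $908.14
10 | $908.14 | $4.54 | $188.00 | $724.68
11 | $724.68 | $3.62 | $188.00 | $540.30
12 | $540.30 | $2.70 | $188.00 | $355.00
13 | $355.00 | $1.77 | $188.00 | $168.77
14 | $168.77 | $0.84 | $169.61 | $0.00

$169.61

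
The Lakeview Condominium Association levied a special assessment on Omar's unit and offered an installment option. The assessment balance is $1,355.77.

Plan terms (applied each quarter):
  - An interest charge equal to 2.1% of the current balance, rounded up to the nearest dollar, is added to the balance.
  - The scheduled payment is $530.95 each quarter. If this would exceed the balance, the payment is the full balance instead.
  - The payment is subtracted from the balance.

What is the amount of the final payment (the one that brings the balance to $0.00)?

Quarter 1: opening $1,355.77; interest $29.00 → $1,384.77; payment $530.95; balance $853.82
Quarter 2: opening $853.82; interest $18.00 → $871.82; payment $530.95; balance $340.87
Quarter 3: opening $340.87; interest $8.00 → $348.87; payment $348.87; balance $0.00

$348.87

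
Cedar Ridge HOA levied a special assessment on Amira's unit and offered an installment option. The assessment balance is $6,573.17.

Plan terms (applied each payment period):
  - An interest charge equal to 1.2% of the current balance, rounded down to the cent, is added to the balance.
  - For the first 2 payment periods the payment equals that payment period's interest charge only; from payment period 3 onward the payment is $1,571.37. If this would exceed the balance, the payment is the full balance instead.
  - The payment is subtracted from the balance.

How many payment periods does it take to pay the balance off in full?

7

Payment period 1: opening $6,573.17; interest $78.87 → $6,652.04; payment $78.87; balance $6,573.17
Payment period 2: opening $6,573.17; interest $78.87 → $6,652.04; payment $78.87; balance $6,573.17
Payment period 3: opening $6,573.17; interest $78.87 → $6,652.04; payment $1,571.37; balance $5,080.67
Payment period 4: opening $5,080.67; interest $60.96 → $5,141.63; payment $1,571.37; balance $3,570.26
Payment period 5: opening $3,570.26; interest $42.84 → $3,613.10; payment $1,571.37; balance $2,041.73
Payment period 6: opening $2,041.73; interest $24.50 → $2,066.23; payment $1,571.37; balance $494.86
Payment period 7: opening $494.86; interest $5.93 → $500.79; payment $500.79; balance $0.00
Balance reaches $0.00 in payment period 7.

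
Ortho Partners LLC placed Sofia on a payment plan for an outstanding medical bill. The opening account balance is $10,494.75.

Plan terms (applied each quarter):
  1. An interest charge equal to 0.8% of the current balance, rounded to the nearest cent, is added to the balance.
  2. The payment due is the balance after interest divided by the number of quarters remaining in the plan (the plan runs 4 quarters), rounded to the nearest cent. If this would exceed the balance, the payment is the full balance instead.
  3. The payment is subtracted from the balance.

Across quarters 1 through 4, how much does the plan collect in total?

Quarter 1: $10,494.75 +$83.96 interest = $10,578.71; pay $2,644.68 → $7,934.03
Quarter 2: $7,934.03 +$63.47 interest = $7,997.50; pay $2,665.83 → $5,331.67
Quarter 3: $5,331.67 +$42.65 interest = $5,374.32; pay $2,687.16 → $2,687.16
Quarter 4: $2,687.16 +$21.50 interest = $2,708.66; pay $2,708.66 → $0.00
Total paid: $10,706.33

$10,706.33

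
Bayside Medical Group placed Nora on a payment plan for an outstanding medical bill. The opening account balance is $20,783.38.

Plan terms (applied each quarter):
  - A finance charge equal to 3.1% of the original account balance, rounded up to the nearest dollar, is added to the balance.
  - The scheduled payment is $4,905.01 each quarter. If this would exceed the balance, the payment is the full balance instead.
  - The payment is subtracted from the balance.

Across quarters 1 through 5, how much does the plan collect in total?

$24,008.38

Quarter 1: opening $20,783.38; interest $645.00 → $21,428.38; payment $4,905.01; balance $16,523.37
Quarter 2: opening $16,523.37; interest $645.00 → $17,168.37; payment $4,905.01; balance $12,263.36
Quarter 3: opening $12,263.36; interest $645.00 → $12,908.36; payment $4,905.01; balance $8,003.35
Quarter 4: opening $8,003.35; interest $645.00 → $8,648.35; payment $4,905.01; balance $3,743.34
Quarter 5: opening $3,743.34; interest $645.00 → $4,388.34; payment $4,388.34; balance $0.00
Total paid: $24,008.38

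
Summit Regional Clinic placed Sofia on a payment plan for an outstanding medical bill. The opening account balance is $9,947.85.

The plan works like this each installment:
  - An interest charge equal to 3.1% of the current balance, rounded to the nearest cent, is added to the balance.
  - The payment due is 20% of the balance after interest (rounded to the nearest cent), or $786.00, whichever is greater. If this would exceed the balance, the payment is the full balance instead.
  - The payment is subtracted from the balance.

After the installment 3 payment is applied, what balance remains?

$5,581.80

Installment 1: opening $9,947.85; interest $308.38 → $10,256.23; payment $2,051.25; balance $8,204.98
Installment 2: opening $8,204.98; interest $254.35 → $8,459.33; payment $1,691.87; balance $6,767.46
Installment 3: opening $6,767.46; interest $209.79 → $6,977.25; payment $1,395.45; balance $5,581.80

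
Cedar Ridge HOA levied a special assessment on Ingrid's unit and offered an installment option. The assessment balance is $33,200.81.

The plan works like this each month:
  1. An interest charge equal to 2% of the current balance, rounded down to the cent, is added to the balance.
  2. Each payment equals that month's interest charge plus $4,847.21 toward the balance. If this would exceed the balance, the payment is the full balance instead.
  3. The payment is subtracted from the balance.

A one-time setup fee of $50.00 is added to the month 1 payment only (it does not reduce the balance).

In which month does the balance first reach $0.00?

# | Opening | Interest | Payment | Fee | End bal
1 | $33,200.81 | $664.01 | $5,511.22 | $50.00 | $28,353.60
2 | $28,353.60 | $567.07 | $5,414.28 | — | $23,506.39
3 | $23,506.39 | $470.12 | $5,317.33 | — | $18,659.18
4 | $18,659.18 | $373.18 | $5,220.39 | — | $13,811.97
5 | $13,811.97 | $276.23 | $5,123.44 | — | $8,964.76
6 | $8,964.76 | $179.29 | $5,026.50 | — | $4,117.55
7 | $4,117.55 | $82.35 | $4,199.90 | — | $0.00
Balance reaches $0.00 in month 7.

7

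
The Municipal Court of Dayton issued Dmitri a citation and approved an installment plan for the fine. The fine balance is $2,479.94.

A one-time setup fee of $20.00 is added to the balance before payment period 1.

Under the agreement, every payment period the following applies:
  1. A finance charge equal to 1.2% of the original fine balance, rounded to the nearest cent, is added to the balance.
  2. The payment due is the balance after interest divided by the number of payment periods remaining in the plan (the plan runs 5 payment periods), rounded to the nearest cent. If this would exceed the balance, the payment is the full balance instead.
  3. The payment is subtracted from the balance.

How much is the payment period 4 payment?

$538.18

Payment period 1: opening $2,499.94; interest $29.76 → $2,529.70; payment $505.94; balance $2,023.76
Payment period 2: opening $2,023.76; interest $29.76 → $2,053.52; payment $513.38; balance $1,540.14
Payment period 3: opening $1,540.14; interest $29.76 → $1,569.90; payment $523.30; balance $1,046.60
Payment period 4: opening $1,046.60; interest $29.76 → $1,076.36; payment $538.18; balance $538.18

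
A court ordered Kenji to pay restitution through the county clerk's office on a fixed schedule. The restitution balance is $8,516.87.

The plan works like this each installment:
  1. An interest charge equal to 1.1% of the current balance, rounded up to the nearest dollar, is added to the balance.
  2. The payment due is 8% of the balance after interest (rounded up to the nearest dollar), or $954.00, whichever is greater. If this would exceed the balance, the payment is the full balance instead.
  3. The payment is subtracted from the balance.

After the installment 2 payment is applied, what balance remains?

$6,787.87

# | Opening | Interest | Payment | End bal
1 | $8,516.87 | $94.00 | $954.00 | $7,656.87
2 | $7,656.87 | $85.00 | $954.00 | $6,787.87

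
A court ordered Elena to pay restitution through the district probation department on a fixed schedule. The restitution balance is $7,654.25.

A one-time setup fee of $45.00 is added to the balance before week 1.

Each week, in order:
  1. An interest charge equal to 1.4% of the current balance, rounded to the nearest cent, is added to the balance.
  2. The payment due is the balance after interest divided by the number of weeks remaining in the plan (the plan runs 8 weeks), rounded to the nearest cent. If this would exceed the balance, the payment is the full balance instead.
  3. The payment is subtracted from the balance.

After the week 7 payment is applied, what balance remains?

Week 1: $7,699.25 +$107.79 interest = $7,807.04; pay $975.88 → $6,831.16
Week 2: $6,831.16 +$95.64 interest = $6,926.80; pay $989.54 → $5,937.26
Week 3: $5,937.26 +$83.12 interest = $6,020.38; pay $1,003.40 → $5,016.98
Week 4: $5,016.98 +$70.24 interest = $5,087.22; pay $1,017.44 → $4,069.78
Week 5: $4,069.78 +$56.98 interest = $4,126.76; pay $1,031.69 → $3,095.07
Week 6: $3,095.07 +$43.33 interest = $3,138.40; pay $1,046.13 → $2,092.27
Week 7: $2,092.27 +$29.29 interest = $2,121.56; pay $1,060.78 → $1,060.78

$1,060.78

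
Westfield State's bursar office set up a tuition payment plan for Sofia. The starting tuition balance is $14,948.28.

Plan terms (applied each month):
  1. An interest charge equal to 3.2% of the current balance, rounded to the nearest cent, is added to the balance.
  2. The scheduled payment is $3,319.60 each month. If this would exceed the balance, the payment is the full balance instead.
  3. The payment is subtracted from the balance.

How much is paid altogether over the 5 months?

$16,401.22

# | Opening | Interest | Payment | End bal
1 | $14,948.28 | $478.34 | $3,319.60 | $12,107.02
2 | $12,107.02 | $387.42 | $3,319.60 | $9,174.84
3 | $9,174.84 | $293.59 | $3,319.60 | $6,148.83
4 | $6,148.83 | $196.76 | $3,319.60 | $3,025.99
5 | $3,025.99 | $96.83 | $3,122.82 | $0.00
Total paid: $16,401.22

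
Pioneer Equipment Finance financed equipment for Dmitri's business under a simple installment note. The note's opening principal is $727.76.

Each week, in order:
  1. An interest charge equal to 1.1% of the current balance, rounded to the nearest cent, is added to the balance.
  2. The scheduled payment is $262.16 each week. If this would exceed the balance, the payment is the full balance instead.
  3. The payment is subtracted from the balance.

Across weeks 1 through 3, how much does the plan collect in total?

Week 1: opening $727.76; interest $8.01 → $735.77; payment $262.16; balance $473.61
Week 2: opening $473.61; interest $5.21 → $478.82; payment $262.16; balance $216.66
Week 3: opening $216.66; interest $2.38 → $219.04; payment $219.04; balance $0.00
Total paid: $743.36

$743.36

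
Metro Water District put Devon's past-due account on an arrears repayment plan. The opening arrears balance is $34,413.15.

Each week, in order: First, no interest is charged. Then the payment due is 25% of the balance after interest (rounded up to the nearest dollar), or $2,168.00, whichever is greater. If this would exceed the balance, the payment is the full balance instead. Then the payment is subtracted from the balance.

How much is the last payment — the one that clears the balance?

# | Opening | Payment | End bal
1 | $34,413.15 | $8,604.00 | $25,809.15
2 | $25,809.15 | $6,453.00 | $19,356.15
3 | $19,356.15 | $4,840.00 | $14,516.15
4 | $14,516.15 | $3,630.00 | $10,886.15
5 | $10,886.15 | $2,722.00 | $8,164.15
6 | $8,164.15 | $2,168.00 | $5,996.15
7 | $5,996.15 | $2,168.00 | $3,828.15
8 | $3,828.15 | $2,168.00 | $1,660.15
9 | $1,660.15 | $1,660.15 | $0.00

$1,660.15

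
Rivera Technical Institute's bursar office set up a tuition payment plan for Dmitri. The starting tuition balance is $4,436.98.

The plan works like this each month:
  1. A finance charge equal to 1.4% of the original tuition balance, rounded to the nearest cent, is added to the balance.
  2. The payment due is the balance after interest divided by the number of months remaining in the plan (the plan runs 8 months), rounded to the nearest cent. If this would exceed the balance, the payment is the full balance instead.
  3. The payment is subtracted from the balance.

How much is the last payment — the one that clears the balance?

Month 1: opening $4,436.98; interest $62.12 → $4,499.10; payment $562.39; balance $3,936.71
Month 2: opening $3,936.71; interest $62.12 → $3,998.83; payment $571.26; balance $3,427.57
Month 3: opening $3,427.57; interest $62.12 → $3,489.69; payment $581.62; balance $2,908.07
Month 4: opening $2,908.07; interest $62.12 → $2,970.19; payment $594.04; balance $2,376.15
Month 5: opening $2,376.15; interest $62.12 → $2,438.27; payment $609.57; balance $1,828.70
Month 6: opening $1,828.70; interest $62.12 → $1,890.82; payment $630.27; balance $1,260.55
Month 7: opening $1,260.55; interest $62.12 → $1,322.67; payment $661.34; balance $661.33
Month 8: opening $661.33; interest $62.12 → $723.45; payment $723.45; balance $0.00

$723.45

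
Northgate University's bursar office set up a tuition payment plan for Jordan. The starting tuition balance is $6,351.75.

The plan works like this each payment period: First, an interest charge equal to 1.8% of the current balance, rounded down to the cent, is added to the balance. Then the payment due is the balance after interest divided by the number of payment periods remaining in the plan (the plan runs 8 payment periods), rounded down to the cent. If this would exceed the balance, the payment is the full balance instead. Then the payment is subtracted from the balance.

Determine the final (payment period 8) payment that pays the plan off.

Payment period 1: $6,351.75 +$114.33 interest = $6,466.08; pay $808.26 → $5,657.82
Payment period 2: $5,657.82 +$101.84 interest = $5,759.66; pay $822.80 → $4,936.86
Payment period 3: $4,936.86 +$88.86 interest = $5,025.72; pay $837.62 → $4,188.10
Payment period 4: $4,188.10 +$75.38 interest = $4,263.48; pay $852.69 → $3,410.79
Payment period 5: $3,410.79 +$61.39 interest = $3,472.18; pay $868.04 → $2,604.14
Payment period 6: $2,604.14 +$46.87 interest = $2,651.01; pay $883.67 → $1,767.34
Payment period 7: $1,767.34 +$31.81 interest = $1,799.15; pay $899.57 → $899.58
Payment period 8: $899.58 +$16.19 interest = $915.77; pay $915.77 → $0.00

$915.77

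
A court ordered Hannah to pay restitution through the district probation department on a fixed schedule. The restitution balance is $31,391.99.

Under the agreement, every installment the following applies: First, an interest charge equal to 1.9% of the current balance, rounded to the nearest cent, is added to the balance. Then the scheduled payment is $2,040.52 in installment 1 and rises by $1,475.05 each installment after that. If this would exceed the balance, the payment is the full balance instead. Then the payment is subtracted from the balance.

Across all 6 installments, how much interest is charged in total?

Installment 1: $31,391.99 +$596.45 interest = $31,988.44; pay $2,040.52 → $29,947.92
Installment 2: $29,947.92 +$569.01 interest = $30,516.93; pay $3,515.57 → $27,001.36
Installment 3: $27,001.36 +$513.03 interest = $27,514.39; pay $4,990.62 → $22,523.77
Installment 4: $22,523.77 +$427.95 interest = $22,951.72; pay $6,465.67 → $16,486.05
Installment 5: $16,486.05 +$313.23 interest = $16,799.28; pay $7,940.72 → $8,858.56
Installment 6: $8,858.56 +$168.31 interest = $9,026.87; pay $9,026.87 → $0.00
Total interest: $596.45 + $569.01 + $513.03 + $427.95 + $313.23 + $168.31 = $2,587.98

$2,587.98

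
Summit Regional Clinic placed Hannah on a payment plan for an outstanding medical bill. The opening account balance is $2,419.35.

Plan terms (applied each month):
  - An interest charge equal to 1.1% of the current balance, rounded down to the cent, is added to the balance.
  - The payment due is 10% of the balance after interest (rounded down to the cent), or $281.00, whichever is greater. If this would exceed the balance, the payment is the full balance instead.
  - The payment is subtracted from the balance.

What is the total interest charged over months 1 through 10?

Month 1: $2,419.35 +$26.61 interest = $2,445.96; pay $281.00 → $2,164.96
Month 2: $2,164.96 +$23.81 interest = $2,188.77; pay $281.00 → $1,907.77
Month 3: $1,907.77 +$20.98 interest = $1,928.75; pay $281.00 → $1,647.75
Month 4: $1,647.75 +$18.12 interest = $1,665.87; pay $281.00 → $1,384.87
Month 5: $1,384.87 +$15.23 interest = $1,400.10; pay $281.00 → $1,119.10
Month 6: $1,119.10 +$12.31 interest = $1,131.41; pay $281.00 → $850.41
Month 7: $850.41 +$9.35 interest = $859.76; pay $281.00 → $578.76
Month 8: $578.76 +$6.36 interest = $585.12; pay $281.00 → $304.12
Month 9: $304.12 +$3.34 interest = $307.46; pay $281.00 → $26.46
Month 10: $26.46 +$0.29 interest = $26.75; pay $26.75 → $0.00
Total interest: $26.61 + $23.81 + $20.98 + $18.12 + $15.23 + $12.31 + $9.35 + $6.36 + $3.34 + $0.29 = $136.40

$136.40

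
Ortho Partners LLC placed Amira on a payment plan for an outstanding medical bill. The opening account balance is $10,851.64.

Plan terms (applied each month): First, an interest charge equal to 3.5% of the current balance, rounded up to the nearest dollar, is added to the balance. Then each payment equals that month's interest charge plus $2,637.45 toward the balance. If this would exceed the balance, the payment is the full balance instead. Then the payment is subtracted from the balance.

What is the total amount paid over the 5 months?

Month 1: $10,851.64 +$380.00 interest = $11,231.64; pay $3,017.45 → $8,214.19
Month 2: $8,214.19 +$288.00 interest = $8,502.19; pay $2,925.45 → $5,576.74
Month 3: $5,576.74 +$196.00 interest = $5,772.74; pay $2,833.45 → $2,939.29
Month 4: $2,939.29 +$103.00 interest = $3,042.29; pay $2,740.45 → $301.84
Month 5: $301.84 +$11.00 interest = $312.84; pay $312.84 → $0.00
Total paid: $11,829.64

$11,829.64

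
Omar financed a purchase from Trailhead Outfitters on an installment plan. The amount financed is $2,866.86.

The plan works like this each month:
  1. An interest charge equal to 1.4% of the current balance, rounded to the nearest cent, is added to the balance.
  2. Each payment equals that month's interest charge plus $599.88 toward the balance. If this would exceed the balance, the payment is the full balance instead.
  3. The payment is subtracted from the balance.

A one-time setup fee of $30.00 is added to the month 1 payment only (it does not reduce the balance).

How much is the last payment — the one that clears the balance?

$473.88

# | Opening | Interest | Payment | Fee | End bal
1 | $2,866.86 | $40.14 | $640.02 | $30.00 | $2,266.98
2 | $2,266.98 | $31.74 | $631.62 | — | $1,667.10
3 | $1,667.10 | $23.34 | $623.22 | — | $1,067.22
4 | $1,067.22 | $14.94 | $614.82 | — | $467.34
5 | $467.34 | $6.54 | $473.88 | — | $0.00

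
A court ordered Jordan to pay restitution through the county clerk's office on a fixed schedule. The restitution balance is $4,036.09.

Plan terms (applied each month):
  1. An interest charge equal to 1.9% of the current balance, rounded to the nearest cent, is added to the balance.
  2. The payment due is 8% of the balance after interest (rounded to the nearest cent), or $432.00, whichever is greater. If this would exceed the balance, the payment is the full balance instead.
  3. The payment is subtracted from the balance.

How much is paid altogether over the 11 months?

$4,486.35

Month 1: $4,036.09 +$76.69 interest = $4,112.78; pay $432.00 → $3,680.78
Month 2: $3,680.78 +$69.93 interest = $3,750.71; pay $432.00 → $3,318.71
Month 3: $3,318.71 +$63.06 interest = $3,381.77; pay $432.00 → $2,949.77
Month 4: $2,949.77 +$56.05 interest = $3,005.82; pay $432.00 → $2,573.82
Month 5: $2,573.82 +$48.90 interest = $2,622.72; pay $432.00 → $2,190.72
Month 6: $2,190.72 +$41.62 interest = $2,232.34; pay $432.00 → $1,800.34
Month 7: $1,800.34 +$34.21 interest = $1,834.55; pay $432.00 → $1,402.55
Month 8: $1,402.55 +$26.65 interest = $1,429.20; pay $432.00 → $997.20
Month 9: $997.20 +$18.95 interest = $1,016.15; pay $432.00 → $584.15
Month 10: $584.15 +$11.10 interest = $595.25; pay $432.00 → $163.25
Month 11: $163.25 +$3.10 interest = $166.35; pay $166.35 → $0.00
Total paid: $4,486.35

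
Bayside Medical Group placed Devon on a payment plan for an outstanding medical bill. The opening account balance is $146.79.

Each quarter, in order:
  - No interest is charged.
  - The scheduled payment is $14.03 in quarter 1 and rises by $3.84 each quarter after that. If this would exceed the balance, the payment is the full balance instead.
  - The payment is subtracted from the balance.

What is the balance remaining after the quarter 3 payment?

# | Opening | Payment | End bal
1 | $146.79 | $14.03 | $132.76
2 | $132.76 | $17.87 | $114.89
3 | $114.89 | $21.71 | $93.18

$93.18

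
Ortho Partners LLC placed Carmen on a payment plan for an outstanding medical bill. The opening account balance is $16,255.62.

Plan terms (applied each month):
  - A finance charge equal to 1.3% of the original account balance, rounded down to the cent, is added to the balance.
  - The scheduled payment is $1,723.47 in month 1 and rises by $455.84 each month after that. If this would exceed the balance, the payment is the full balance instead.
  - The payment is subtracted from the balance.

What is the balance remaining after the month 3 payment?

$10,351.65

# | Opening | Interest | Payment | End bal
1 | $16,255.62 | $211.32 | $1,723.47 | $14,743.47
2 | $14,743.47 | $211.32 | $2,179.31 | $12,775.48
3 | $12,775.48 | $211.32 | $2,635.15 | $10,351.65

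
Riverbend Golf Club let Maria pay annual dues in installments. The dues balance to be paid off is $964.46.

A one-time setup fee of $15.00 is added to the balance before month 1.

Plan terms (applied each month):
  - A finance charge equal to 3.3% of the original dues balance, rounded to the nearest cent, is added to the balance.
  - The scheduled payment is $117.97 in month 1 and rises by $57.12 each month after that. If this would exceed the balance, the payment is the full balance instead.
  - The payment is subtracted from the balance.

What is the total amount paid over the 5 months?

$1,138.61

Month 1: $979.46 +$31.83 interest = $1,011.29; pay $117.97 → $893.32
Month 2: $893.32 +$31.83 interest = $925.15; pay $175.09 → $750.06
Month 3: $750.06 +$31.83 interest = $781.89; pay $232.21 → $549.68
Month 4: $549.68 +$31.83 interest = $581.51; pay $289.33 → $292.18
Month 5: $292.18 +$31.83 interest = $324.01; pay $324.01 → $0.00
Total paid: $1,138.61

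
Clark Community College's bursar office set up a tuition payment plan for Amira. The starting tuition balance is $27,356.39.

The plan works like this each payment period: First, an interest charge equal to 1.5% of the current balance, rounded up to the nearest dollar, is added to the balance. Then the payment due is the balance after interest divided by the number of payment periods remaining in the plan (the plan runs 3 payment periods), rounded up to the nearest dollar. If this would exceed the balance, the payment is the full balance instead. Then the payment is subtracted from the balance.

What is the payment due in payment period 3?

Payment period 1: opening $27,356.39; interest $411.00 → $27,767.39; payment $9,256.00; balance $18,511.39
Payment period 2: opening $18,511.39; interest $278.00 → $18,789.39; payment $9,395.00; balance $9,394.39
Payment period 3: opening $9,394.39; interest $141.00 → $9,535.39; payment $9,535.39; balance $0.00

$9,535.39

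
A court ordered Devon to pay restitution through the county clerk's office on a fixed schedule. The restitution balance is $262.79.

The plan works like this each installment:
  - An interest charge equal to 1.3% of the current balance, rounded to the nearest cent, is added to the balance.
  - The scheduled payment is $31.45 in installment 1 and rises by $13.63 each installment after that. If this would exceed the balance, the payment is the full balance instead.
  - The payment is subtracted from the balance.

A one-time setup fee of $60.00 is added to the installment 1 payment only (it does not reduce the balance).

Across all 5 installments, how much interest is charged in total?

$11.61

Installment 1: $262.79 +$3.42 interest = $266.21; pay $31.45 (+ $60.00 fee) → $234.76
Installment 2: $234.76 +$3.05 interest = $237.81; pay $45.08 → $192.73
Installment 3: $192.73 +$2.51 interest = $195.24; pay $58.71 → $136.53
Installment 4: $136.53 +$1.77 interest = $138.30; pay $72.34 → $65.96
Installment 5: $65.96 +$0.86 interest = $66.82; pay $66.82 → $0.00
Total interest: $3.42 + $3.05 + $2.51 + $1.77 + $0.86 = $11.61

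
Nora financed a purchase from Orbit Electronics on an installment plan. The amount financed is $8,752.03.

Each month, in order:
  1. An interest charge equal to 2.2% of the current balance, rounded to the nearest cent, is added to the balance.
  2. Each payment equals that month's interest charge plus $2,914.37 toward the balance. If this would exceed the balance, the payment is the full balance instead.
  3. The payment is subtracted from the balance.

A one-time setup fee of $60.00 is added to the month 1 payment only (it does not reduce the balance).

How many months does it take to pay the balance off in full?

Month 1: $8,752.03 +$192.54 interest = $8,944.57; pay $3,106.91 (+ $60.00 fee) → $5,837.66
Month 2: $5,837.66 +$128.43 interest = $5,966.09; pay $3,042.80 → $2,923.29
Month 3: $2,923.29 +$64.31 interest = $2,987.60; pay $2,978.68 → $8.92
Month 4: $8.92 +$0.20 interest = $9.12; pay $9.12 → $0.00
Balance reaches $0.00 in month 4.

4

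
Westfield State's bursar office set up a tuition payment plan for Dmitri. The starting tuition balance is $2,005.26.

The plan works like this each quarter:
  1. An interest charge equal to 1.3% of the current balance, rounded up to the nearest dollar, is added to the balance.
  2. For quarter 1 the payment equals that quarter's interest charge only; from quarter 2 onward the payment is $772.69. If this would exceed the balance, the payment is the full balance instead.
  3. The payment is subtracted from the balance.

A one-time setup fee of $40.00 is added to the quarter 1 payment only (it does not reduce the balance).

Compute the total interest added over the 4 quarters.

$78.00

Quarter 1: opening $2,005.26; interest $27.00 → $2,032.26; payment $27.00 (+ $40.00 fee); balance $2,005.26
Quarter 2: opening $2,005.26; interest $27.00 → $2,032.26; payment $772.69; balance $1,259.57
Quarter 3: opening $1,259.57; interest $17.00 → $1,276.57; payment $772.69; balance $503.88
Quarter 4: opening $503.88; interest $7.00 → $510.88; payment $510.88; balance $0.00
Total interest: $27.00 + $27.00 + $17.00 + $7.00 = $78.00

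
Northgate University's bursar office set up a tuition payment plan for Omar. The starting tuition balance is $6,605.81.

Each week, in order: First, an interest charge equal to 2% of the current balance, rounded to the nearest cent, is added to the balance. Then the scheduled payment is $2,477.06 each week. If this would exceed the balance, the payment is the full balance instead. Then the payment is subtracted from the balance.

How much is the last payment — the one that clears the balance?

# | Opening | Interest | Payment | End bal
1 | $6,605.81 | $132.12 | $2,477.06 | $4,260.87
2 | $4,260.87 | $85.22 | $2,477.06 | $1,869.03
3 | $1,869.03 | $37.38 | $1,906.41 | $0.00

$1,906.41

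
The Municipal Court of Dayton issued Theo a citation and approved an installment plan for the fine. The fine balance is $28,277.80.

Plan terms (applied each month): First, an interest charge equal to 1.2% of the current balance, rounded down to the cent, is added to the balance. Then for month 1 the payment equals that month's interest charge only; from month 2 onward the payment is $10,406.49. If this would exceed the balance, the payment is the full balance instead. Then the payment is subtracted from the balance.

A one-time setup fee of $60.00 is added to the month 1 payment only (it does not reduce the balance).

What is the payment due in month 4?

Month 1: $28,277.80 +$339.33 interest = $28,617.13; pay $339.33 (+ $60.00 fee) → $28,277.80
Month 2: $28,277.80 +$339.33 interest = $28,617.13; pay $10,406.49 → $18,210.64
Month 3: $18,210.64 +$218.52 interest = $18,429.16; pay $10,406.49 → $8,022.67
Month 4: $8,022.67 +$96.27 interest = $8,118.94; pay $8,118.94 → $0.00

$8,118.94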